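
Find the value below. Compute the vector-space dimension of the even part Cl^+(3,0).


Even subalgebra dimension = 2^(n-1)
n = 3 + 0 = 3
2^(3 - 1) = 2^2 = 4
Verification: sum of C(3,k) for even k = 1 + 3 = 4
Result = 4


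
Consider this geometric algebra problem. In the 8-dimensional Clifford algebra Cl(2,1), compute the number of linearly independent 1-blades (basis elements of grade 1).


Number of grade-k basis blades in Cl(p,q) with n = p + q is C(n, k).
n = 2 + 1 = 3
C(3, 1) = 3! / (1! * 2!)
= 6 / (1 * 2)
= 3


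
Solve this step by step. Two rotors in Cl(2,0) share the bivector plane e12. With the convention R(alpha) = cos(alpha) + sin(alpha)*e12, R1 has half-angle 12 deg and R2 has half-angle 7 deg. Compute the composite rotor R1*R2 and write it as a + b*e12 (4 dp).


Same-plane rotors commute and their half-angles add:
R1*R2 = cos(a1 + a2) + sin(a1 + a2)*e12.
a1 + a2 = 12 + 7 = 19 deg
cos(19 deg) = 0.9455
sin(19 deg) = 0.3256
R1*R2 = 0.9455 + 0.3256*e12


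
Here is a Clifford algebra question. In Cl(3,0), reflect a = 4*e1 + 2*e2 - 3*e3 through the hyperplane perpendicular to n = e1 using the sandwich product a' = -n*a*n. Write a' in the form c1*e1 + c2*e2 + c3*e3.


Reflection formula: a' = -n*a*n, with n = e1 (unit vector, n^2 = 1).
For reflection through hyperplane perp to e1:
The component along e1 flips sign, others stay.
a = (4, 2, -3)
a' = (-4, 2, -3)
a' = -4*e1 + 2*e2 - 3*e3


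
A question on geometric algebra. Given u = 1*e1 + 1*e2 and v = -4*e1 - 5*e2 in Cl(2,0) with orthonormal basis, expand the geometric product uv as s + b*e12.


Expand: (1*e1 + 1*e2)(-4*e1 - 5*e2)
= 1*(-4)*e1e1 + 1*(-5)*e1e2 + 1*(-4)*e2e1 + 1*(-5)*e2e2
Using e1^2 = e2^2 = 1, e2e1 = -e1e2:
Scalar part s = 1*(-4) + 1*(-5) = -4 + (-5) = -9
Bivector part b = 1*(-5) - 1*(-4) = -5 - (-4) = -1
uv = -9 - 1*e12


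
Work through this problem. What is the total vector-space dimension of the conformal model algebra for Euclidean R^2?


The conformal model of R^2 uses Cl(3,1): the 2 Euclidean generators plus two extra orthogonal generators e+ (e+^2 = +1) and e- (e-^2 = -1), from which the null vectors e0, einf are built.
Number of generators m = 2 + 2 = 4.
dim Cl(p,q) = 2^m = 2^4 = 16


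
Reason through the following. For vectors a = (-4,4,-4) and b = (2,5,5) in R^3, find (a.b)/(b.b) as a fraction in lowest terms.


Projection coefficient = (a . b) / (b . b)
a . b = (-4)*2 + 4*5 + (-4)*5
= -8 + 20 + (-20) = -8
b . b = 2^2 + 5^2 + 5^2
= 4 + 25 + 25 = 54
Coefficient = -8/54
In lowest terms: -4/27


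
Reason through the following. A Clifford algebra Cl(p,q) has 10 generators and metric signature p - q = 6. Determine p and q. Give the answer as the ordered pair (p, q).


We need p + q = 10 and p - q = 6.
Adding: 2p = 10 + 6 = 16, so p = 8.
Then q = 10 - 8 = 2.
(p, q) = (8, 2)


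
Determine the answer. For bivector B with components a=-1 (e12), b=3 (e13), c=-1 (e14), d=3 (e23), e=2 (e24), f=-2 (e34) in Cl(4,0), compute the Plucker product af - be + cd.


Plucker relation: af - be + cd
a*f = (-1)*(-2) = 2
b*e = 3*2 = 6
c*d = (-1)*3 = -3
af - be + cd = 2 - 6 + (-3)
= -7


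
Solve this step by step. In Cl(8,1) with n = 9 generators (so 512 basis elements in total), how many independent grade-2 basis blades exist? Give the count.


Number of grade-k basis blades in Cl(p,q) with n = p + q is C(n, k).
n = 8 + 1 = 9
C(9, 2) = 9! / (2! * 7!)
= 362880 / (2 * 5040)
= 36


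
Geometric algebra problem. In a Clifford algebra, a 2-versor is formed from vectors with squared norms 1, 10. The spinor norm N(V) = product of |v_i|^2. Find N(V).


Spinor norm N(V) = |v1|^2 * |v2|^2 * ... * |v2|^2
= 1 * 10
Running product: 1, 10
N(V) = 10


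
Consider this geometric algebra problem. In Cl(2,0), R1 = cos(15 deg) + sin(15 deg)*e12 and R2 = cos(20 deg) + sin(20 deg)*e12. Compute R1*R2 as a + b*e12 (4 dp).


Same-plane rotors commute and their half-angles add:
R1*R2 = cos(a1 + a2) + sin(a1 + a2)*e12.
a1 + a2 = 15 + 20 = 35 deg
cos(35 deg) = 0.8192
sin(35 deg) = 0.5736
R1*R2 = 0.8192 + 0.5736*e12


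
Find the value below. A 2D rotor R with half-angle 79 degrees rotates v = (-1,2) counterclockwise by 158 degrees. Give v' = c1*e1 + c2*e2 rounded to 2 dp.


Rotor R = cos(79deg) - sin(79deg)*e12
Rotation angle theta = 2 * 79 = 158 degrees
v' = R*v*~R rotates v by theta.
cos(158deg) = -0.9272, sin(158deg) = 0.3746
v'_1 = -1*cos(158deg) - 2*sin(158deg)
= -1*(-0.9272) - 2*0.3746
= 0.18
v'_2 = -1*sin(158deg) + 2*cos(158deg)
= -1*0.3746 + 2*(-0.9272)
= -2.23
v' = 0.18*e1 - 2.23*e2


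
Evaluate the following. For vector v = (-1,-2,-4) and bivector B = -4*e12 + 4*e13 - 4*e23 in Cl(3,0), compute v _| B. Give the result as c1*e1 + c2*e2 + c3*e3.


Left contraction v _| B = <vB>_1 (grade-1 part of the geometric product vB).
Using e1_|e12 = e2, e2_|e12 = -e1, e1_|e13 = e3, e3_|e13 = -e1, e2_|e23 = e3, e3_|e23 = -e2:
e1 coeff: -v2*b12 - v3*b13 = -(-2)*(-4) - (-4)*(4) = 8
e2 coeff: v1*b12 - v3*b23 = (-1)*(-4) - (-4)*(-4) = -12
e3 coeff: v1*b13 + v2*b23 = (-1)*(4) + (-2)*(-4) = 4
v _| B = 8*e1 - 12*e2 + 4*e3


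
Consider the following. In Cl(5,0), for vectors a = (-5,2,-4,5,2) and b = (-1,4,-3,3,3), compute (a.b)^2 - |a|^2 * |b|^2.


a . b = (-5)*(-1) + 2*4 + (-4)*(-3) + 5*3 + 2*3
= 5 + 8 + 12 + 15 + 6 = 46
|a|^2 = (-5)^2 + 2^2 + (-4)^2 + 5^2 + 2^2 = 74
|b|^2 = (-1)^2 + 4^2 + (-3)^2 + 3^2 + 3^2 = 44
(a.b)^2 = 46^2 = 2116
|a|^2 * |b|^2 = 74 * 44 = 3256
Result = 2116 - 3256 = -1140


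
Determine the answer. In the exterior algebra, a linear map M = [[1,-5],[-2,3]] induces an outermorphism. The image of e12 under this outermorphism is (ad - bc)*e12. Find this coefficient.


The outermorphism of a linear map f sends e1^e2 to f(e1)^f(e2).
f(e1) = 1*e1 - 2*e2
f(e2) = -5*e1 + 3*e2
f(e1) ^ f(e2) = (1*e1 - 2*e2) ^ (-5*e1 + 3*e2)
= 1*3*e12 + (-2)*(-5)*e21
= (3 - 10)*e12
= -7*e12
Coefficient = -7


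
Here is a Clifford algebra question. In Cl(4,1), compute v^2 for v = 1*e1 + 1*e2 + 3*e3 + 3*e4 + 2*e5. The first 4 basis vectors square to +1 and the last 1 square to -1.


v^2 = sum of c_i^2 * e_i^2
Positive signature terms (e_i^2 = +1): 1^2 + 1^2 + 3^2 + 3^2 = 20
Negative signature terms (e_j^2 = -1): 2^2 = 4
v^2 = 20 - 4 = 16


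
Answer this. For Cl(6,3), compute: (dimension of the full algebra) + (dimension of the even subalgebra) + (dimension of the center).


n = 6 + 3 = 9
Total dim = 2^9 = 512
Even subalgebra dim = 2^8 = 256
n is odd, so center dim = 2
Sum = 512 + 256 + 2 = 770


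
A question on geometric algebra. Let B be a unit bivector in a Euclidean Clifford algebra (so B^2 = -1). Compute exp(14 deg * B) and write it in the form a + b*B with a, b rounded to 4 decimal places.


For a unit bivector B with B^2 = -1, the exponential series gives
e^(theta*B) = cos(theta) + sin(theta)*B (the GA analogue of Euler's formula).
theta = 14 degrees = 0.244346 rad
cos(14 deg) = 0.9703
sin(14 deg) = 0.2419
exp(theta*B) = 0.9703 + 0.2419*B


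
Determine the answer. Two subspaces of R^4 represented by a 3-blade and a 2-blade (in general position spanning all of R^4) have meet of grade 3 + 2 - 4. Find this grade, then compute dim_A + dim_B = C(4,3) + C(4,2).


Meet grade = grade(A) + grade(B) - n
= 3 + 2 - 4 = 1
C(4,3) = 4
C(4,2) = 6
dim_A + dim_B = 4 + 6 = 10


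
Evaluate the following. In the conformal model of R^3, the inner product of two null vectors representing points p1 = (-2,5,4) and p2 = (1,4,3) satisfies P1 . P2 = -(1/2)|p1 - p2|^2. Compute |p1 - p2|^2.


p1 - p2 = (-3, 1, 1)
|p1 - p2|^2 = (-3)^2 + 1^2 + 1^2
= 9 + 1 + 1
= 11


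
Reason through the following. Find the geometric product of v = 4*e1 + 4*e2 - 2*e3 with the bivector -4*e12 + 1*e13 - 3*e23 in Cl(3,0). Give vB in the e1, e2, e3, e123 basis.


vB has grade-1 (vector) and grade-3 (trivector) parts: vB = (v _| B) + (v ^ B).
Vector part <vB>_1:
  e1: -v2*b12 - v3*b13 = -(4)*(-4) - (-2)*(1) = 18
  e2: v1*b12 - v3*b23 = (4)*(-4) - (-2)*(-3) = -22
  e3: v1*b13 + v2*b23 = (4)*(1) + (4)*(-3) = -8
Trivector part <vB>_3:
  e123: v1*b23 - v2*b13 + v3*b12 = (4)*(-3) - (4)*(1) + (-2)*(-4) = -8
vB = 18*e1 - 22*e2 - 8*e3 - 8*e123


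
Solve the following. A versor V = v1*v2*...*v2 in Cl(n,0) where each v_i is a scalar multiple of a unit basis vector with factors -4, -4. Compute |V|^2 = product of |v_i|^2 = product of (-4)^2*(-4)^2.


Each vector v_i has |v_i|^2 = s_i^2
Squared scales: (-4)^2 = 16, (-4)^2 = 16
|V|^2 = 16 * 16
= 256


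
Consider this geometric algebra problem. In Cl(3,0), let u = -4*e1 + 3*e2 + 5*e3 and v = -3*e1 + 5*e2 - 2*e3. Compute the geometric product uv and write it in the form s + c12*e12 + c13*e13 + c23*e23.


In Cl(3,0): e_i^2 = 1, e_ie_j = -e_je_i for i != j.
Scalar part = u . v = (-4)*(-3) + 3*5 + 5*(-2)
= 12 + 15 + (-10) = 17
e12 coeff = (-4)*5 - 3*(-3) = -20 - (-9) = -11
e13 coeff = (-4)*(-2) - 5*(-3) = 8 - (-15) = 23
e23 coeff = 3*(-2) - 5*5 = -6 - 25 = -31
uv = 17 - 11*e12 + 23*e13 - 31*e23


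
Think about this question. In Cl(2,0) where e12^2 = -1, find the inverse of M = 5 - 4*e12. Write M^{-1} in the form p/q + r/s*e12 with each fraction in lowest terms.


M = 5 - 4*e12, where e12^2 = -1.
Since M commutes with its reverse ~M = a - b*e12, M * ~M = a^2 - b^2*e12^2 = a^2 + b^2.
So M^{-1} = ~M / (a^2 + b^2) = (a - b*e12)/(a^2 + b^2).
a^2 + b^2 = 25 + 16 = 41
Scalar part = 5/41 = 5/41
Bivector coeff = 4/41 = 4/41
M^{-1} = 5/41 + 4/41*e12


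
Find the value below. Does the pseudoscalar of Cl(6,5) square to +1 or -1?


The pseudoscalar I = e1...e_n (product of all n generators) of Cl(p,q) satisfies I^2 = (-1)^(q + n(n-1)/2).
p = 6, q = 5, n = p + q = 11
n(n-1)/2 = 11 * 10 / 2 = 55
Exponent = q + n(n-1)/2 = 5 + 55 = 60
I^2 = (-1)^60 = +1


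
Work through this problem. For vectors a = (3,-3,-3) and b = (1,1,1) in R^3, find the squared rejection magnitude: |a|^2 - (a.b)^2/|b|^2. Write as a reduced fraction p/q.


|a|^2 = 3^2 + (-3)^2 + (-3)^2 = 27
|b|^2 = 1^2 + 1^2 + 1^2 = 3
a . b = 3*1 + (-3)*1 + (-3)*1 = -3
(a.b)^2 = (-3)^2 = 9
|rej|^2 = 27 - 9/3
= (81 - 9)/3
= 72/3
In lowest terms: 24/1


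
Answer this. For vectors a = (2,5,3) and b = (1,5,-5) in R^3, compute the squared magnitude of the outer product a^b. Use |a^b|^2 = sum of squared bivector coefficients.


a wedge b = (a1*b2 - a2*b1)*e12 + (a1*b3 - a3*b1)*e13 + (a2*b3 - a3*b2)*e23
e12 coeff: 2*5 - 5*1 = 10 - 5 = 5
e13 coeff: 2*(-5) - 3*1 = -10 - 3 = -13
e23 coeff: 5*(-5) - 3*5 = -25 - 15 = -40
|a wedge b|^2 = 5^2 + (-13)^2 + (-40)^2
= 25 + 169 + 1600
= 1794


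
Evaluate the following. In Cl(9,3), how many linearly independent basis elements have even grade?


Even subalgebra dimension = 2^(n-1)
n = 9 + 3 = 12
2^(12 - 1) = 2^11 = 2048
Verification: sum of C(12,k) for even k = 1 + 66 + 495 + 924 + 495 + 66 + 1 = 2048
Result = 2048


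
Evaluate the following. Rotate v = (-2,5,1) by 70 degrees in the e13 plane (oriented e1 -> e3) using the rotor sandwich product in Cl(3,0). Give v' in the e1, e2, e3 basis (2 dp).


Rotor R = cos(35deg) - sin(35deg)*e13
Rotation angle theta = 2 * 35 = 70 degrees in the e13 plane (e1 -> e3).
The component perpendicular to the plane (e2) is invariant: v'_2 = v2 = 5.00
cos(70deg) = 0.3420, sin(70deg) = 0.9397
v'_1 = v1*cos(theta) - v3*sin(theta) = -2*0.3420 - 1*0.9397 = -1.62
v'_3 = v1*sin(theta) + v3*cos(theta) = -2*0.9397 + 1*0.3420 = -1.54
v' = -1.62*e1 + 5.00*e2 - 1.54*e3


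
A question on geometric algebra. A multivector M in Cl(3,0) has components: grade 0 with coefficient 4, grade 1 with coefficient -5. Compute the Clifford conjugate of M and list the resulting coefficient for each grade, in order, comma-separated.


Clifford conjugate sign for grade k: (-1)^(k(k+1)/2)
Grade 0: (-1)^(0*1/2) = (-1)^0 = 1, coeff 4 -> 4
Grade 1: (-1)^(1*2/2) = (-1)^1 = -1, coeff -5 -> 5
Conjugated coefficients: 4, 5


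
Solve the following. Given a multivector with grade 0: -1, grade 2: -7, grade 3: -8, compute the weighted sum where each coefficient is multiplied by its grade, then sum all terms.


Grade-weighted sum = sum of grade_k * coefficient_k
0*(-1) = 0
2*(-7) = -14
3*(-8) = -24
Total = 0 + (-14) + (-24) = -38


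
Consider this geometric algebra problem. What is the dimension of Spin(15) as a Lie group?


Spin(n) double-covers SO(n); both have Lie algebra so(n) of dimension n(n-1)/2.
n = 15
n(n-1) = 15 * 14 = 210
dim Spin(15) = 210/2 = 105


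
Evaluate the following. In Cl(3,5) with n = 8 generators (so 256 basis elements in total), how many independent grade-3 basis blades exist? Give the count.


Number of grade-k basis blades in Cl(p,q) with n = p + q is C(n, k).
n = 3 + 5 = 8
C(8, 3) = 8! / (3! * 5!)
= 40320 / (6 * 120)
= 56


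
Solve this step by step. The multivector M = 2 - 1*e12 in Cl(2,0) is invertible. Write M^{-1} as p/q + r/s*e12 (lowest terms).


M = 2 - 1*e12, where e12^2 = -1.
Since M commutes with its reverse ~M = a - b*e12, M * ~M = a^2 - b^2*e12^2 = a^2 + b^2.
So M^{-1} = ~M / (a^2 + b^2) = (a - b*e12)/(a^2 + b^2).
a^2 + b^2 = 4 + 1 = 5
Scalar part = 2/5 = 2/5
Bivector coeff = 1/5 = 1/5
M^{-1} = 2/5 + 1/5*e12


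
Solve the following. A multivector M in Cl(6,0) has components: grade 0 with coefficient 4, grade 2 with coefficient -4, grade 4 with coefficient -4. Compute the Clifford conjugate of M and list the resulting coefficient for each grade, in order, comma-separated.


Clifford conjugate sign for grade k: (-1)^(k(k+1)/2)
Grade 0: (-1)^(0*1/2) = (-1)^0 = 1, coeff 4 -> 4
Grade 2: (-1)^(2*3/2) = (-1)^3 = -1, coeff -4 -> 4
Grade 4: (-1)^(4*5/2) = (-1)^10 = 1, coeff -4 -> -4
Conjugated coefficients: 4, 4, -4


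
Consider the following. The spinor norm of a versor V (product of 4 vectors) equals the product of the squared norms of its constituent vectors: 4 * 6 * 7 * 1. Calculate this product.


Spinor norm N(V) = |v1|^2 * |v2|^2 * ... * |v4|^2
= 4 * 6 * 7 * 1
Running product: 4, 24, 168, 168
N(V) = 168


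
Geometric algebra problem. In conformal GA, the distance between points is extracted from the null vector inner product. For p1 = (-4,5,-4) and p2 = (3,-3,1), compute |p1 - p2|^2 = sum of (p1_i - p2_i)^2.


p1 - p2 = (-7, 8, -5)
|p1 - p2|^2 = (-7)^2 + 8^2 + (-5)^2
= 49 + 64 + 25
= 138


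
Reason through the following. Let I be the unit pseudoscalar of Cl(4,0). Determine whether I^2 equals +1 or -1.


The pseudoscalar I = e1...e_n (product of all n generators) of Cl(p,q) satisfies I^2 = (-1)^(q + n(n-1)/2).
p = 4, q = 0, n = p + q = 4
n(n-1)/2 = 4 * 3 / 2 = 6
Exponent = q + n(n-1)/2 = 0 + 6 = 6
I^2 = (-1)^6 = +1


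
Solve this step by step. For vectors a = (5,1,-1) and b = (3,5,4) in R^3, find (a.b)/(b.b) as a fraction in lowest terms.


Projection coefficient = (a . b) / (b . b)
a . b = 5*3 + 1*5 + (-1)*4
= 15 + 5 + (-4) = 16
b . b = 3^2 + 5^2 + 4^2
= 9 + 25 + 16 = 50
Coefficient = 16/50
In lowest terms: 8/25


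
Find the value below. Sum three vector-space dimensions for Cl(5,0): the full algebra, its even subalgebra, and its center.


n = 5 + 0 = 5
Total dim = 2^5 = 32
Even subalgebra dim = 2^4 = 16
n is odd, so center dim = 2
Sum = 32 + 16 + 2 = 50


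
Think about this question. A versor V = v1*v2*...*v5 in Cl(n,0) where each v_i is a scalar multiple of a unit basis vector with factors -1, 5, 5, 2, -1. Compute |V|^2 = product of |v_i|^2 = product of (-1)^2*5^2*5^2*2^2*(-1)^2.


Each vector v_i has |v_i|^2 = s_i^2
Squared scales: (-1)^2 = 1, 5^2 = 25, 5^2 = 25, 2^2 = 4, (-1)^2 = 1
|V|^2 = 1 * 25 * 25 * 4 * 1
= 2500


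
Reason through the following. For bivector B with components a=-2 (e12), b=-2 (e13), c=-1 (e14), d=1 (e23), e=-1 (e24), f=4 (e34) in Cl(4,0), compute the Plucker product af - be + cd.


Plucker relation: af - be + cd
a*f = (-2)*4 = -8
b*e = (-2)*(-1) = 2
c*d = (-1)*1 = -1
af - be + cd = -8 - 2 + (-1)
= -11


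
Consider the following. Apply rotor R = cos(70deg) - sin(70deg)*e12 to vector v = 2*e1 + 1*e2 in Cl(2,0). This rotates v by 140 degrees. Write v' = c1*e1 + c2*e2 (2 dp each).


Rotor R = cos(70deg) - sin(70deg)*e12
Rotation angle theta = 2 * 70 = 140 degrees
v' = R*v*~R rotates v by theta.
cos(140deg) = -0.7660, sin(140deg) = 0.6428
v'_1 = 2*cos(140deg) - 1*sin(140deg)
= 2*(-0.7660) - 1*0.6428
= -2.17
v'_2 = 2*sin(140deg) + 1*cos(140deg)
= 2*0.6428 + 1*(-0.7660)
= 0.52
v' = -2.17*e1 + 0.52*e2


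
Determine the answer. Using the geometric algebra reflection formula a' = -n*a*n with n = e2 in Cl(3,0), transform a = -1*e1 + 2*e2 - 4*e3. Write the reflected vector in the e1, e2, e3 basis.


Reflection formula: a' = -n*a*n, with n = e2 (unit vector, n^2 = 1).
For reflection through hyperplane perp to e2:
The component along e2 flips sign, others stay.
a = (-1, 2, -4)
a' = (-1, -2, -4)
a' = -1*e1 - 2*e2 - 4*e3


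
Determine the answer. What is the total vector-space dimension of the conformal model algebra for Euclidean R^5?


The conformal model of R^5 uses Cl(6,1): the 5 Euclidean generators plus two extra orthogonal generators e+ (e+^2 = +1) and e- (e-^2 = -1), from which the null vectors e0, einf are built.
Number of generators m = 5 + 2 = 7.
dim Cl(p,q) = 2^m = 2^7 = 128


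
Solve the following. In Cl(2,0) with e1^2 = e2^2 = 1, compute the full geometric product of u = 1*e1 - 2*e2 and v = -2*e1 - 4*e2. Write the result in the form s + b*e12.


Expand: (1*e1 - 2*e2)(-2*e1 - 4*e2)
= 1*(-2)*e1e1 + 1*(-4)*e1e2 + (-2)*(-2)*e2e1 + (-2)*(-4)*e2e2
Using e1^2 = e2^2 = 1, e2e1 = -e1e2:
Scalar part s = 1*(-2) + (-2)*(-4) = -2 + 8 = 6
Bivector part b = 1*(-4) - (-2)*(-2) = -4 - 4 = -8
uv = 6 - 8*e12


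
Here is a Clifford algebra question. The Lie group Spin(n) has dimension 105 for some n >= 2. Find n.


dim Spin(n) = dim so(n) = n(n-1)/2.
Solve n(n-1)/2 = 105, i.e. n^2 - n - 210 = 0.
Discriminant = 1 + 8*105 = 841
n = (1 + sqrt(841))/2 = (1 + 29)/2 = 15


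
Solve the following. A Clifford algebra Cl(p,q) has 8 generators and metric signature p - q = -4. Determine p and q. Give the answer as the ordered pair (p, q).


We need p + q = 8 and p - q = -4.
Adding: 2p = 8 + (-4) = 4, so p = 2.
Then q = 8 - 2 = 6.
(p, q) = (2, 6)


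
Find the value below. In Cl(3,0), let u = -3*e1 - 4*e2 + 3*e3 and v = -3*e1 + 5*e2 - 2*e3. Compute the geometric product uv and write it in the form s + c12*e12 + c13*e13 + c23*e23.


In Cl(3,0): e_i^2 = 1, e_ie_j = -e_je_i for i != j.
Scalar part = u . v = (-3)*(-3) + (-4)*5 + 3*(-2)
= 9 + (-20) + (-6) = -17
e12 coeff = (-3)*5 - (-4)*(-3) = -15 - 12 = -27
e13 coeff = (-3)*(-2) - 3*(-3) = 6 - (-9) = 15
e23 coeff = (-4)*(-2) - 3*5 = 8 - 15 = -7
uv = -17 - 27*e12 + 15*e13 - 7*e23


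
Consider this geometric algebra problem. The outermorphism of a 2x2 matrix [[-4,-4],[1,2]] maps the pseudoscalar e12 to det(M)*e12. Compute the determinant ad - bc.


The outermorphism of a linear map f sends e1^e2 to f(e1)^f(e2).
f(e1) = -4*e1 + 1*e2
f(e2) = -4*e1 + 2*e2
f(e1) ^ f(e2) = (-4*e1 + 1*e2) ^ (-4*e1 + 2*e2)
= (-4)*2*e12 + 1*(-4)*e21
= (-8 - (-4))*e12
= -4*e12
Coefficient = -4


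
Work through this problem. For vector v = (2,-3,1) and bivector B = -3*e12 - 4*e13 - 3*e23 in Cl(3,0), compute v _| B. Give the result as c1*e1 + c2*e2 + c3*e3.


Left contraction v _| B = <vB>_1 (grade-1 part of the geometric product vB).
Using e1_|e12 = e2, e2_|e12 = -e1, e1_|e13 = e3, e3_|e13 = -e1, e2_|e23 = e3, e3_|e23 = -e2:
e1 coeff: -v2*b12 - v3*b13 = -(-3)*(-3) - (1)*(-4) = -5
e2 coeff: v1*b12 - v3*b23 = (2)*(-3) - (1)*(-3) = -3
e3 coeff: v1*b13 + v2*b23 = (2)*(-4) + (-3)*(-3) = 1
v _| B = -5*e1 - 3*e2 + 1*e3


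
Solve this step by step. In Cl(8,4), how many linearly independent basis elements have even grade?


Even subalgebra dimension = 2^(n-1)
n = 8 + 4 = 12
2^(12 - 1) = 2^11 = 2048
Verification: sum of C(12,k) for even k = 1 + 66 + 495 + 924 + 495 + 66 + 1 = 2048
Result = 2048


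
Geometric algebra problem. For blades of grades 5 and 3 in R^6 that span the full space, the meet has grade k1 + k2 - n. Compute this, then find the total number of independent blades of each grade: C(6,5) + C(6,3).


Meet grade = grade(A) + grade(B) - n
= 5 + 3 - 6 = 2
C(6,5) = 6
C(6,3) = 20
dim_A + dim_B = 6 + 20 = 26


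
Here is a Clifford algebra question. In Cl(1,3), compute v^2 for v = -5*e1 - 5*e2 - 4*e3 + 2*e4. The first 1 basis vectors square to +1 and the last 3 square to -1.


v^2 = sum of c_i^2 * e_i^2
Positive signature terms (e_i^2 = +1): (-5)^2 = 25
Negative signature terms (e_j^2 = -1): (-5)^2 + (-4)^2 + 2^2 = 45
v^2 = 25 - 45 = -20


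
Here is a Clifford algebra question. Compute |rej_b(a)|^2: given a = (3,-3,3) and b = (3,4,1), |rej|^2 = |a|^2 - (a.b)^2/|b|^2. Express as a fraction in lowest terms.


|a|^2 = 3^2 + (-3)^2 + 3^2 = 27
|b|^2 = 3^2 + 4^2 + 1^2 = 26
a . b = 3*3 + (-3)*4 + 3*1 = 0
(a.b)^2 = 0^2 = 0
|rej|^2 = 27 - 0/26
= (702 - 0)/26
= 702/26
In lowest terms: 27/1


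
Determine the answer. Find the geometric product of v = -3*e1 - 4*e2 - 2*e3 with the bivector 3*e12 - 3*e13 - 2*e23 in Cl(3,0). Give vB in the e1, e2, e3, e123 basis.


vB has grade-1 (vector) and grade-3 (trivector) parts: vB = (v _| B) + (v ^ B).
Vector part <vB>_1:
  e1: -v2*b12 - v3*b13 = -(-4)*(3) - (-2)*(-3) = 6
  e2: v1*b12 - v3*b23 = (-3)*(3) - (-2)*(-2) = -13
  e3: v1*b13 + v2*b23 = (-3)*(-3) + (-4)*(-2) = 17
Trivector part <vB>_3:
  e123: v1*b23 - v2*b13 + v3*b12 = (-3)*(-2) - (-4)*(-3) + (-2)*(3) = -12
vB = 6*e1 - 13*e2 + 17*e3 - 12*e123


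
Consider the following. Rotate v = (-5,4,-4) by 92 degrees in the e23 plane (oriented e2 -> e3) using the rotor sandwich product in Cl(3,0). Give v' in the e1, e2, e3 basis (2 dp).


Rotor R = cos(46deg) - sin(46deg)*e23
Rotation angle theta = 2 * 46 = 92 degrees in the e23 plane (e2 -> e3).
The component perpendicular to the plane (e1) is invariant: v'_1 = v1 = -5.00
cos(92deg) = -0.0349, sin(92deg) = 0.9994
v'_2 = v2*cos(theta) - v3*sin(theta) = 4*(-0.0349) - (-4)*0.9994 = 3.86
v'_3 = v2*sin(theta) + v3*cos(theta) = 4*0.9994 + (-4)*(-0.0349) = 4.14
v' = -5.00*e1 + 3.86*e2 + 4.14*e3


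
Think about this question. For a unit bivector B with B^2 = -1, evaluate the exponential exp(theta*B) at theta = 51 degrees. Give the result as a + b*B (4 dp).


For a unit bivector B with B^2 = -1, the exponential series gives
e^(theta*B) = cos(theta) + sin(theta)*B (the GA analogue of Euler's formula).
theta = 51 degrees = 0.890118 rad
cos(51 deg) = 0.6293
sin(51 deg) = 0.7771
exp(theta*B) = 0.6293 + 0.7771*B


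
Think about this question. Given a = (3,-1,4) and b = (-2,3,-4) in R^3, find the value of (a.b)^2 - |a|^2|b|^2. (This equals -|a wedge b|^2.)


a . b = 3*(-2) + (-1)*3 + 4*(-4)
= -6 + (-3) + (-16) = -25
|a|^2 = 3^2 + (-1)^2 + 4^2 = 26
|b|^2 = (-2)^2 + 3^2 + (-4)^2 = 29
(a.b)^2 = (-25)^2 = 625
|a|^2 * |b|^2 = 26 * 29 = 754
Result = 625 - 754 = -129


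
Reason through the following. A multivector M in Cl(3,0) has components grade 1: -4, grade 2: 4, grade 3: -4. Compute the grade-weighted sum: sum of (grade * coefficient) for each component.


Grade-weighted sum = sum of grade_k * coefficient_k
1*(-4) = -4
2*4 = 8
3*(-4) = -12
Total = -4 + 8 + (-12) = -8


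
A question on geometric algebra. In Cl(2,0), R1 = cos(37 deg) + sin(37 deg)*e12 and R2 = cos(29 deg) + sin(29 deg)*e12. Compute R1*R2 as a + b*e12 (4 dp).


Same-plane rotors commute and their half-angles add:
R1*R2 = cos(a1 + a2) + sin(a1 + a2)*e12.
a1 + a2 = 37 + 29 = 66 deg
cos(66 deg) = 0.4067
sin(66 deg) = 0.9135
R1*R2 = 0.4067 + 0.9135*e12


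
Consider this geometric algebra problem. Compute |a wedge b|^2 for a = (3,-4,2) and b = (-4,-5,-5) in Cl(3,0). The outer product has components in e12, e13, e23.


a wedge b = (a1*b2 - a2*b1)*e12 + (a1*b3 - a3*b1)*e13 + (a2*b3 - a3*b2)*e23
e12 coeff: 3*(-5) - (-4)*(-4) = -15 - 16 = -31
e13 coeff: 3*(-5) - 2*(-4) = -15 - (-8) = -7
e23 coeff: (-4)*(-5) - 2*(-5) = 20 - (-10) = 30
|a wedge b|^2 = (-31)^2 + (-7)^2 + 30^2
= 961 + 49 + 900
= 1910


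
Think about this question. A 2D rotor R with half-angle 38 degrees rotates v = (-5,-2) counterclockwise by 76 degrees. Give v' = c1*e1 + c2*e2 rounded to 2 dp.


Rotor R = cos(38deg) - sin(38deg)*e12
Rotation angle theta = 2 * 38 = 76 degrees
v' = R*v*~R rotates v by theta.
cos(76deg) = 0.2419, sin(76deg) = 0.9703
v'_1 = -5*cos(76deg) - (-2)*sin(76deg)
= -5*0.2419 - (-2)*0.9703
= 0.73
v'_2 = -5*sin(76deg) + (-2)*cos(76deg)
= -5*0.9703 + (-2)*0.2419
= -5.34
v' = 0.73*e1 - 5.34*e2


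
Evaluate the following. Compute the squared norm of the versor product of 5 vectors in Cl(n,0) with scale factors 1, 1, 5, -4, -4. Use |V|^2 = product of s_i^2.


Each vector v_i has |v_i|^2 = s_i^2
Squared scales: 1^2 = 1, 1^2 = 1, 5^2 = 25, (-4)^2 = 16, (-4)^2 = 16
|V|^2 = 1 * 1 * 25 * 16 * 16
= 6400


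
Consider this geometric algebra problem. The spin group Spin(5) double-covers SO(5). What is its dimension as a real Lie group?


Spin(n) double-covers SO(n); both have Lie algebra so(n) of dimension n(n-1)/2.
n = 5
n(n-1) = 5 * 4 = 20
dim Spin(5) = 20/2 = 10


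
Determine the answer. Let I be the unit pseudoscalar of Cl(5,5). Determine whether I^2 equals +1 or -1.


The pseudoscalar I = e1...e_n (product of all n generators) of Cl(p,q) satisfies I^2 = (-1)^(q + n(n-1)/2).
p = 5, q = 5, n = p + q = 10
n(n-1)/2 = 10 * 9 / 2 = 45
Exponent = q + n(n-1)/2 = 5 + 45 = 50
I^2 = (-1)^50 = +1


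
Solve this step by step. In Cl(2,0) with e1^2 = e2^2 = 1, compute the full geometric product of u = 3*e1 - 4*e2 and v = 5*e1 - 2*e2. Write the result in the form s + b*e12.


Expand: (3*e1 - 4*e2)(5*e1 - 2*e2)
= 3*5*e1e1 + 3*(-2)*e1e2 + (-4)*5*e2e1 + (-4)*(-2)*e2e2
Using e1^2 = e2^2 = 1, e2e1 = -e1e2:
Scalar part s = 3*5 + (-4)*(-2) = 15 + 8 = 23
Bivector part b = 3*(-2) - (-4)*5 = -6 - (-20) = 14
uv = 23 + 14*e12


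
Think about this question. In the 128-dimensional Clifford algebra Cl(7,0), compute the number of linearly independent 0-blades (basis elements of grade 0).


Number of grade-k basis blades in Cl(p,q) with n = p + q is C(n, k).
n = 7 + 0 = 7
C(7, 0) = 7! / (0! * 7!)
= 5040 / (1 * 5040)
= 1


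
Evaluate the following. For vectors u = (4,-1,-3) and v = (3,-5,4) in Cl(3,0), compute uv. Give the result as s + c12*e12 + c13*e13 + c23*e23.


In Cl(3,0): e_i^2 = 1, e_ie_j = -e_je_i for i != j.
Scalar part = u . v = 4*3 + (-1)*(-5) + (-3)*4
= 12 + 5 + (-12) = 5
e12 coeff = 4*(-5) - (-1)*3 = -20 - (-3) = -17
e13 coeff = 4*4 - (-3)*3 = 16 - (-9) = 25
e23 coeff = (-1)*4 - (-3)*(-5) = -4 - 15 = -19
uv = 5 - 17*e12 + 25*e13 - 19*e23


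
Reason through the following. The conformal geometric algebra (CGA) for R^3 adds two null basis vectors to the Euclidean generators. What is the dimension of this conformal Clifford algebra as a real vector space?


The conformal model of R^3 uses Cl(4,1): the 3 Euclidean generators plus two extra orthogonal generators e+ (e+^2 = +1) and e- (e-^2 = -1), from which the null vectors e0, einf are built.
Number of generators m = 3 + 2 = 5.
dim Cl(p,q) = 2^m = 2^5 = 32


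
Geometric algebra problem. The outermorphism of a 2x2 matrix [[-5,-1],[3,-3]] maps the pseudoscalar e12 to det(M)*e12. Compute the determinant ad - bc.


The outermorphism of a linear map f sends e1^e2 to f(e1)^f(e2).
f(e1) = -5*e1 + 3*e2
f(e2) = -1*e1 - 3*e2
f(e1) ^ f(e2) = (-5*e1 + 3*e2) ^ (-1*e1 - 3*e2)
= (-5)*(-3)*e12 + 3*(-1)*e21
= (15 - (-3))*e12
= 18*e12
Coefficient = 18


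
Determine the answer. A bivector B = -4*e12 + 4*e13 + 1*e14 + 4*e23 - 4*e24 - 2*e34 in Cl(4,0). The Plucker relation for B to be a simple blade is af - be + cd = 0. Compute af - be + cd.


Plucker relation: af - be + cd
a*f = (-4)*(-2) = 8
b*e = 4*(-4) = -16
c*d = 1*4 = 4
af - be + cd = 8 - (-16) + 4
= 28


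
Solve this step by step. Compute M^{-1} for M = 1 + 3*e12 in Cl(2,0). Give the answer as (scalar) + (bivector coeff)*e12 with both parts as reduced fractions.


M = 1 + 3*e12, where e12^2 = -1.
Since M commutes with its reverse ~M = a - b*e12, M * ~M = a^2 - b^2*e12^2 = a^2 + b^2.
So M^{-1} = ~M / (a^2 + b^2) = (a - b*e12)/(a^2 + b^2).
a^2 + b^2 = 1 + 9 = 10
Scalar part = 1/10 = 1/10
Bivector coeff = -3/10 = -3/10
M^{-1} = 1/10 - 3/10*e12


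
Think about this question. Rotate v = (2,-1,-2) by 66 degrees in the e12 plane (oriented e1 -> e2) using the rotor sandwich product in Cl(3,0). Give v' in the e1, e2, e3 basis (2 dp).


Rotor R = cos(33deg) - sin(33deg)*e12
Rotation angle theta = 2 * 33 = 66 degrees in the e12 plane (e1 -> e2).
The component perpendicular to the plane (e3) is invariant: v'_3 = v3 = -2.00
cos(66deg) = 0.4067, sin(66deg) = 0.9135
v'_1 = v1*cos(theta) - v2*sin(theta) = 2*0.4067 - (-1)*0.9135 = 1.73
v'_2 = v1*sin(theta) + v2*cos(theta) = 2*0.9135 + (-1)*0.4067 = 1.42
v' = 1.73*e1 + 1.42*e2 - 2.00*e3


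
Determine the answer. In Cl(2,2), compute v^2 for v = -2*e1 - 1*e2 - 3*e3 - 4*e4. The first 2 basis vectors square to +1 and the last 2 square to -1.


v^2 = sum of c_i^2 * e_i^2
Positive signature terms (e_i^2 = +1): (-2)^2 + (-1)^2 = 5
Negative signature terms (e_j^2 = -1): (-3)^2 + (-4)^2 = 25
v^2 = 5 - 25 = -20


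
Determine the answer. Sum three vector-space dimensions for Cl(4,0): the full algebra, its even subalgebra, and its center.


n = 4 + 0 = 4
Total dim = 2^4 = 16
Even subalgebra dim = 2^3 = 8
n is even, so center dim = 1
Sum = 16 + 8 + 1 = 25


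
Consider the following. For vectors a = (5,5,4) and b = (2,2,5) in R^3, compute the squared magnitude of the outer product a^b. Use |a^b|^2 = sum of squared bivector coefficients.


a wedge b = (a1*b2 - a2*b1)*e12 + (a1*b3 - a3*b1)*e13 + (a2*b3 - a3*b2)*e23
e12 coeff: 5*2 - 5*2 = 10 - 10 = 0
e13 coeff: 5*5 - 4*2 = 25 - 8 = 17
e23 coeff: 5*5 - 4*2 = 25 - 8 = 17
|a wedge b|^2 = 0^2 + 17^2 + 17^2
= 0 + 289 + 289
= 578


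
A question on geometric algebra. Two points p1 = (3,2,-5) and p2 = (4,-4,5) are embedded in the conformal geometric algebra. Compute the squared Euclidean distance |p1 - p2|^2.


p1 - p2 = (-1, 6, -10)
|p1 - p2|^2 = (-1)^2 + 6^2 + (-10)^2
= 1 + 36 + 100
= 137


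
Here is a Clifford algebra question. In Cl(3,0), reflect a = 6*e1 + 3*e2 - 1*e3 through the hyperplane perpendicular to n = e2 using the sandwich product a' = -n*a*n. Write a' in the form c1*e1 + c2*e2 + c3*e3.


Reflection formula: a' = -n*a*n, with n = e2 (unit vector, n^2 = 1).
For reflection through hyperplane perp to e2:
The component along e2 flips sign, others stay.
a = (6, 3, -1)
a' = (6, -3, -1)
a' = 6*e1 - 3*e2 - 1*e3


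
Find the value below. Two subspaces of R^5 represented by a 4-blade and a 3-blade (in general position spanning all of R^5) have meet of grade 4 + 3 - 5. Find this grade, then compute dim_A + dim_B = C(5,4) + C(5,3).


Meet grade = grade(A) + grade(B) - n
= 4 + 3 - 5 = 2
C(5,4) = 5
C(5,3) = 10
dim_A + dim_B = 5 + 10 = 15


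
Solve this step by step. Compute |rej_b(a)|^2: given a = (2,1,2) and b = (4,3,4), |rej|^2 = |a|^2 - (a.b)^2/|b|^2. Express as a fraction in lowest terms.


|a|^2 = 2^2 + 1^2 + 2^2 = 9
|b|^2 = 4^2 + 3^2 + 4^2 = 41
a . b = 2*4 + 1*3 + 2*4 = 19
(a.b)^2 = 19^2 = 361
|rej|^2 = 9 - 361/41
= (369 - 361)/41
= 8/41
In lowest terms: 8/41


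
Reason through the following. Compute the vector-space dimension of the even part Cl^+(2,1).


Even subalgebra dimension = 2^(n-1)
n = 2 + 1 = 3
2^(3 - 1) = 2^2 = 4
Verification: sum of C(3,k) for even k = 1 + 3 = 4
Result = 4


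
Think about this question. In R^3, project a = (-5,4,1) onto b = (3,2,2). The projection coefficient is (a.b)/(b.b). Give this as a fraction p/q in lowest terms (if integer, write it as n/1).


Projection coefficient = (a . b) / (b . b)
a . b = (-5)*3 + 4*2 + 1*2
= -15 + 8 + 2 = -5
b . b = 3^2 + 2^2 + 2^2
= 9 + 4 + 4 = 17
Coefficient = -5/17
In lowest terms: -5/17


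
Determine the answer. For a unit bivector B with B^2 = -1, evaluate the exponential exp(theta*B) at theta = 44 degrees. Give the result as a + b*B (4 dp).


For a unit bivector B with B^2 = -1, the exponential series gives
e^(theta*B) = cos(theta) + sin(theta)*B (the GA analogue of Euler's formula).
theta = 44 degrees = 0.767945 rad
cos(44 deg) = 0.7193
sin(44 deg) = 0.6947
exp(theta*B) = 0.7193 + 0.6947*B


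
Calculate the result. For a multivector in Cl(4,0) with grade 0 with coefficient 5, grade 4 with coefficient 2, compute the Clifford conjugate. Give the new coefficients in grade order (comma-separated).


Clifford conjugate sign for grade k: (-1)^(k(k+1)/2)
Grade 0: (-1)^(0*1/2) = (-1)^0 = 1, coeff 5 -> 5
Grade 4: (-1)^(4*5/2) = (-1)^10 = 1, coeff 2 -> 2
Conjugated coefficients: 5, 2


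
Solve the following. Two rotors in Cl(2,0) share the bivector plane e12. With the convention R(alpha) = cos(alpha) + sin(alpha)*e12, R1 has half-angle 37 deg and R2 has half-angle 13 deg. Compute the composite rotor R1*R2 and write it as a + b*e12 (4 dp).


Same-plane rotors commute and their half-angles add:
R1*R2 = cos(a1 + a2) + sin(a1 + a2)*e12.
a1 + a2 = 37 + 13 = 50 deg
cos(50 deg) = 0.6428
sin(50 deg) = 0.7660
R1*R2 = 0.6428 + 0.7660*e12


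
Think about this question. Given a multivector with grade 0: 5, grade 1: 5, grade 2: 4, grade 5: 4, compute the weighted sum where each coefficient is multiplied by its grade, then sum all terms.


Grade-weighted sum = sum of grade_k * coefficient_k
0*5 = 0
1*5 = 5
2*4 = 8
5*4 = 20
Total = 0 + 5 + 8 + 20 = 33


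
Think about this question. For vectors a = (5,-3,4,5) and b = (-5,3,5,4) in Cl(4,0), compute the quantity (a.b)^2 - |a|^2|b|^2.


a . b = 5*(-5) + (-3)*3 + 4*5 + 5*4
= -25 + (-9) + 20 + 20 = 6
|a|^2 = 5^2 + (-3)^2 + 4^2 + 5^2 = 75
|b|^2 = (-5)^2 + 3^2 + 5^2 + 4^2 = 75
(a.b)^2 = 6^2 = 36
|a|^2 * |b|^2 = 75 * 75 = 5625
Result = 36 - 5625 = -5589


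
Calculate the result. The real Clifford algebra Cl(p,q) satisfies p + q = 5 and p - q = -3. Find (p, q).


We need p + q = 5 and p - q = -3.
Adding: 2p = 5 + (-3) = 2, so p = 1.
Then q = 5 - 1 = 4.
(p, q) = (1, 4)


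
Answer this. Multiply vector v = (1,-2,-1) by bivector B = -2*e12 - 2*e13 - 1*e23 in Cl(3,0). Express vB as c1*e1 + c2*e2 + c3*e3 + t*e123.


vB has grade-1 (vector) and grade-3 (trivector) parts: vB = (v _| B) + (v ^ B).
Vector part <vB>_1:
  e1: -v2*b12 - v3*b13 = -(-2)*(-2) - (-1)*(-2) = -6
  e2: v1*b12 - v3*b23 = (1)*(-2) - (-1)*(-1) = -3
  e3: v1*b13 + v2*b23 = (1)*(-2) + (-2)*(-1) = 0
Trivector part <vB>_3:
  e123: v1*b23 - v2*b13 + v3*b12 = (1)*(-1) - (-2)*(-2) + (-1)*(-2) = -3
vB = -6*e1 - 3*e2 + 0*e3 - 3*e123


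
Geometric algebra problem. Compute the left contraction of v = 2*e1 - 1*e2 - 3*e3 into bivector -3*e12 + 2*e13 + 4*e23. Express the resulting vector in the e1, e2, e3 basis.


Left contraction v _| B = <vB>_1 (grade-1 part of the geometric product vB).
Using e1_|e12 = e2, e2_|e12 = -e1, e1_|e13 = e3, e3_|e13 = -e1, e2_|e23 = e3, e3_|e23 = -e2:
e1 coeff: -v2*b12 - v3*b13 = -(-1)*(-3) - (-3)*(2) = 3
e2 coeff: v1*b12 - v3*b23 = (2)*(-3) - (-3)*(4) = 6
e3 coeff: v1*b13 + v2*b23 = (2)*(2) + (-1)*(4) = 0
v _| B = 3*e1 + 6*e2 + 0*e3


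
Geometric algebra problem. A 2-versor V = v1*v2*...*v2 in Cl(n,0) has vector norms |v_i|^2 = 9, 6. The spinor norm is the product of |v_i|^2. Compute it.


Spinor norm N(V) = |v1|^2 * |v2|^2 * ... * |v2|^2
= 9 * 6
Running product: 9, 54
N(V) = 54


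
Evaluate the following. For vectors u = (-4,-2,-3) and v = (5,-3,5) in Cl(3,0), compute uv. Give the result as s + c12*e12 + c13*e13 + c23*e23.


In Cl(3,0): e_i^2 = 1, e_ie_j = -e_je_i for i != j.
Scalar part = u . v = (-4)*5 + (-2)*(-3) + (-3)*5
= -20 + 6 + (-15) = -29
e12 coeff = (-4)*(-3) - (-2)*5 = 12 - (-10) = 22
e13 coeff = (-4)*5 - (-3)*5 = -20 - (-15) = -5
e23 coeff = (-2)*5 - (-3)*(-3) = -10 - 9 = -19
uv = -29 + 22*e12 - 5*e13 - 19*e23


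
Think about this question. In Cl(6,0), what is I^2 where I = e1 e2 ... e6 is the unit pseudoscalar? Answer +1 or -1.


The pseudoscalar I = e1...e_n (product of all n generators) of Cl(p,q) satisfies I^2 = (-1)^(q + n(n-1)/2).
p = 6, q = 0, n = p + q = 6
n(n-1)/2 = 6 * 5 / 2 = 15
Exponent = q + n(n-1)/2 = 0 + 15 = 15
I^2 = (-1)^15 = -1


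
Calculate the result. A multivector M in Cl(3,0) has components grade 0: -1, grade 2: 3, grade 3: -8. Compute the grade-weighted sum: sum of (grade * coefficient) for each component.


Grade-weighted sum = sum of grade_k * coefficient_k
0*(-1) = 0
2*3 = 6
3*(-8) = -24
Total = 0 + 6 + (-24) = -18


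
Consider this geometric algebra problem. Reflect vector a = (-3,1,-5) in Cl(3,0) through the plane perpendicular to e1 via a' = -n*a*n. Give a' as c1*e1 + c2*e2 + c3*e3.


Reflection formula: a' = -n*a*n, with n = e1 (unit vector, n^2 = 1).
For reflection through hyperplane perp to e1:
The component along e1 flips sign, others stay.
a = (-3, 1, -5)
a' = (3, 1, -5)
a' = 3*e1 + 1*e2 - 5*e3


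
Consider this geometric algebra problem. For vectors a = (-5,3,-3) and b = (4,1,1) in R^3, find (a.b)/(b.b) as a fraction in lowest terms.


Projection coefficient = (a . b) / (b . b)
a . b = (-5)*4 + 3*1 + (-3)*1
= -20 + 3 + (-3) = -20
b . b = 4^2 + 1^2 + 1^2
= 16 + 1 + 1 = 18
Coefficient = -20/18
In lowest terms: -10/9


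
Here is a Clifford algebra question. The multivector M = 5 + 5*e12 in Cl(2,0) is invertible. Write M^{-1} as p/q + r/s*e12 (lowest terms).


M = 5 + 5*e12, where e12^2 = -1.
Since M commutes with its reverse ~M = a - b*e12, M * ~M = a^2 - b^2*e12^2 = a^2 + b^2.
So M^{-1} = ~M / (a^2 + b^2) = (a - b*e12)/(a^2 + b^2).
a^2 + b^2 = 25 + 25 = 50
Scalar part = 5/50 = 1/10
Bivector coeff = -5/50 = -1/10
M^{-1} = 1/10 - 1/10*e12


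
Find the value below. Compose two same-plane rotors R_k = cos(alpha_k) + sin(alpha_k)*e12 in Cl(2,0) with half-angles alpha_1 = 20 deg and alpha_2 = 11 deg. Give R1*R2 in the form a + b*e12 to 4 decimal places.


Same-plane rotors commute and their half-angles add:
R1*R2 = cos(a1 + a2) + sin(a1 + a2)*e12.
a1 + a2 = 20 + 11 = 31 deg
cos(31 deg) = 0.8572
sin(31 deg) = 0.5150
R1*R2 = 0.8572 + 0.5150*e12


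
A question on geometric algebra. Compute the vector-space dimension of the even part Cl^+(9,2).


Even subalgebra dimension = 2^(n-1)
n = 9 + 2 = 11
2^(11 - 1) = 2^10 = 1024
Verification: sum of C(11,k) for even k = 1 + 55 + 330 + 462 + 165 + 11 = 1024
Result = 1024


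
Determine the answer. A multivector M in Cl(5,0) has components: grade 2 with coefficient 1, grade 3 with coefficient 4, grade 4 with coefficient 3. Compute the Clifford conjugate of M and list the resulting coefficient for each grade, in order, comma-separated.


Clifford conjugate sign for grade k: (-1)^(k(k+1)/2)
Grade 2: (-1)^(2*3/2) = (-1)^3 = -1, coeff 1 -> -1
Grade 3: (-1)^(3*4/2) = (-1)^6 = 1, coeff 4 -> 4
Grade 4: (-1)^(4*5/2) = (-1)^10 = 1, coeff 3 -> 3
Conjugated coefficients: -1, 4, 3


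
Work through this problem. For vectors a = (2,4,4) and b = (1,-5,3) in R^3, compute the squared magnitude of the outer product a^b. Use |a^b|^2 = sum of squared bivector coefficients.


a wedge b = (a1*b2 - a2*b1)*e12 + (a1*b3 - a3*b1)*e13 + (a2*b3 - a3*b2)*e23
e12 coeff: 2*(-5) - 4*1 = -10 - 4 = -14
e13 coeff: 2*3 - 4*1 = 6 - 4 = 2
e23 coeff: 4*3 - 4*(-5) = 12 - (-20) = 32
|a wedge b|^2 = (-14)^2 + 2^2 + 32^2
= 196 + 4 + 1024
= 1224


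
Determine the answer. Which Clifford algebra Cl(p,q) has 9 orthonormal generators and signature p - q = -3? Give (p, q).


We need p + q = 9 and p - q = -3.
Adding: 2p = 9 + (-3) = 6, so p = 3.
Then q = 9 - 3 = 6.
(p, q) = (3, 6)


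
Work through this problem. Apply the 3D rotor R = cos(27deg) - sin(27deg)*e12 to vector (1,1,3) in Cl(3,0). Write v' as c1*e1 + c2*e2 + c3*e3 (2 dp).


Rotor R = cos(27deg) - sin(27deg)*e12
Rotation angle theta = 2 * 27 = 54 degrees in the e12 plane (e1 -> e2).
The component perpendicular to the plane (e3) is invariant: v'_3 = v3 = 3.00
cos(54deg) = 0.5878, sin(54deg) = 0.8090
v'_1 = v1*cos(theta) - v2*sin(theta) = 1*0.5878 - 1*0.8090 = -0.22
v'_2 = v1*sin(theta) + v2*cos(theta) = 1*0.8090 + 1*0.5878 = 1.40
v' = -0.22*e1 + 1.40*e2 + 3.00*e3


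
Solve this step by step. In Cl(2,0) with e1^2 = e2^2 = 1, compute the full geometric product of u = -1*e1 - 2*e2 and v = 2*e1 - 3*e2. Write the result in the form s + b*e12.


Expand: (-1*e1 - 2*e2)(2*e1 - 3*e2)
= (-1)*2*e1e1 + (-1)*(-3)*e1e2 + (-2)*2*e2e1 + (-2)*(-3)*e2e2
Using e1^2 = e2^2 = 1, e2e1 = -e1e2:
Scalar part s = (-1)*2 + (-2)*(-3) = -2 + 6 = 4
Bivector part b = (-1)*(-3) - (-2)*2 = 3 - (-4) = 7
uv = 4 + 7*e12
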